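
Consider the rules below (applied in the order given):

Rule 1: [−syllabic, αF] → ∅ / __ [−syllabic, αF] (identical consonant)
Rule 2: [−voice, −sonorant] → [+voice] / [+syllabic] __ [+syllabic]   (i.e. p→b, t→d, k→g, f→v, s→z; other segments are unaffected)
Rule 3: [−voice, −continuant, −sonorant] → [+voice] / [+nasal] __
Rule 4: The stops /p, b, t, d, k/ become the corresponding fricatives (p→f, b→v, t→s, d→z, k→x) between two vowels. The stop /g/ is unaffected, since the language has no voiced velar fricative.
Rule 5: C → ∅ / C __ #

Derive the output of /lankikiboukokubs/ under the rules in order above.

Rule 1 (degemination): no segment meets the environment; /lankikiboukokubs/ is unchanged.
Rule 2 (intervocalic voicing): /k/ is a voiceless obstruent between vowels /i/ and /i/, so it voices to [g]. /k/ is a voiceless obstruent between vowels /u/ and /o/, so it voices to [g]. /k/ is a voiceless obstruent between vowels /o/ and /u/, so it voices to [g]. /lankikiboukokubs/ → lankigibougogubs.
Rule 3 (post-nasal voicing): /k/ is a voiceless stop immediately after the nasal /n/, so it voices to [g]. /lankigibougogubs/ → langigibougogubs.
Rule 4 (intervocalic spirantization): /b/ is a stop between vowels /i/ and /o/, so it spirantizes to the fricative [v]. /langigibougogubs/ → langigivougogubs.
Rule 5 (final cluster simplification): /s/ is the second consonant of a word-final cluster /bs/, so it deletes. /langigivougogubs/ → langigivougogub.

langigivougogub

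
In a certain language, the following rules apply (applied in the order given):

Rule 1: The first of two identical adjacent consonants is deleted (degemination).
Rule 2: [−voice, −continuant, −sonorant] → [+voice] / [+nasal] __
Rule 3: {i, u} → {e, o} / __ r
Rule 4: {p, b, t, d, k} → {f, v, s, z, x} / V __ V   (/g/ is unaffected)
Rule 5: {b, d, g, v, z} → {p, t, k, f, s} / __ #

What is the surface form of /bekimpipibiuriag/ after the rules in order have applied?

beximbifivioriak

Rule 1 (degemination): no segment meets the environment; /bekimpipibiuriag/ is unchanged.
Rule 2 (post-nasal voicing): /p/ is a voiceless stop immediately after the nasal /m/, so it voices to [b]. /bekimpipibiuriag/ → bekimbipibiuriag.
Rule 3 (pre-rhotic lowering): /u/ is a high vowel immediately before /r/, so it lowers to [o]. /bekimbipibiuriag/ → bekimbipibioriag.
Rule 4 (intervocalic spirantization): /k/ is a stop between vowels /e/ and /i/, so it spirantizes to the fricative [x]. /p/ is a stop between vowels /i/ and /i/, so it spirantizes to the fricative [f]. /b/ is a stop between vowels /i/ and /i/, so it spirantizes to the fricative [v]. /bekimbipibioriag/ → beximbifivioriag.
Rule 5 (final devoicing): /g/ is a voiced obstruent in word-final position, so it devoices to [k]. /beximbifivioriag/ → beximbifivioriak.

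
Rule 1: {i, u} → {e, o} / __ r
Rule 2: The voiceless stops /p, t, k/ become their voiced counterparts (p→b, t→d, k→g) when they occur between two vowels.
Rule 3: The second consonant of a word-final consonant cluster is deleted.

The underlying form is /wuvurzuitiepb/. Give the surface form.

wuvorzuidiep

Rule 1 (pre-rhotic lowering): /u/ is a high vowel immediately before /r/, so it lowers to [o]. /wuvurzuitiepb/ → wuvorzuitiepb.
Rule 2 (intervocalic voicing): /t/ is a voiceless stop between vowels /i/ and /i/, so it voices to [d]. /wuvorzuitiepb/ → wuvorzuidiepb.
Rule 3 (final cluster simplification): /b/ is the second consonant of a word-final cluster /pb/, so it deletes. /wuvorzuidiepb/ → wuvorzuidiep.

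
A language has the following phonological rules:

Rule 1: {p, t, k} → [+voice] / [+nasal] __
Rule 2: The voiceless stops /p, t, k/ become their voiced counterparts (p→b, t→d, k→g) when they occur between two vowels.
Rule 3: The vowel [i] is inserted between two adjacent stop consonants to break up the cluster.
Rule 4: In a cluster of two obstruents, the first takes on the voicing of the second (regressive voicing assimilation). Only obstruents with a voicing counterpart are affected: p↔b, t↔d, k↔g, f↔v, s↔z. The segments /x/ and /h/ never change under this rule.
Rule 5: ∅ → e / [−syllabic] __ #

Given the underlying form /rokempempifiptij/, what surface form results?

rogembembifipitije

Rule 1 (post-nasal voicing): /p/ is a voiceless stop immediately after the nasal /m/, so it voices to [b]. /p/ is a voiceless stop immediately after the nasal /m/, so it voices to [b]. /rokempempifiptij/ → rokembembifiptij.
Rule 2 (intervocalic voicing): /k/ is a voiceless stop between vowels /o/ and /e/, so it voices to [g]. /rokembembifiptij/ → rogembembifiptij.
Rule 3 (stop-cluster i-epenthesis): /p/ and /t/ form a stop–stop cluster, so [i] is inserted between them. /rogembembifiptij/ → rogembembifipitij.
Rule 4 (regressive voicing assimilation): no segment meets the environment; /rogembembifipitij/ is unchanged.
Rule 5 (final e-epenthesis): the form ends in the consonant /j/, so [e] is inserted word-finally. /rogembembifipitij/ → rogembembifipitije.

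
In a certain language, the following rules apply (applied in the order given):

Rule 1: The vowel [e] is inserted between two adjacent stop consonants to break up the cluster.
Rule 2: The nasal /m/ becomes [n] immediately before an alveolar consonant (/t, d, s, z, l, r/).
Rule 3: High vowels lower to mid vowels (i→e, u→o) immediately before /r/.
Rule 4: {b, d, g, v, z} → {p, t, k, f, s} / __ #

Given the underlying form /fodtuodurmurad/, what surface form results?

Rule 1 (stop-cluster e-epenthesis): /d/ and /t/ form a stop–stop cluster, so [e] is inserted between them. /fodtuodurmurad/ → fodetuodurmurad.
Rule 2 (nasal place assimilation): no segment meets the environment; /fodetuodurmurad/ is unchanged.
Rule 3 (pre-rhotic lowering): /u/ is a high vowel immediately before /r/, so it lowers to [o]. /u/ is a high vowel immediately before /r/, so it lowers to [o]. /fodetuodurmurad/ → fodetuodormorad.
Rule 4 (final devoicing): /d/ is a voiced obstruent in word-final position, so it devoices to [t]. /fodetuodormorad/ → fodetuodormorat.

fodetuodormorat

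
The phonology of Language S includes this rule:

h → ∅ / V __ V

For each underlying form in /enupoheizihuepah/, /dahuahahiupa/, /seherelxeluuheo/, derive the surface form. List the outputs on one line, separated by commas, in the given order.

enupoeiziuepah, dauaaiupa, seerelxeluueo

/enupoheizihuepah/: /h/ occurs between vowels /o/ and /e/, so it deletes. /h/ occurs between vowels /i/ and /u/, so it deletes. → [enupoeiziuepah].
/dahuahahiupa/: /h/ occurs between vowels /a/ and /u/, so it deletes. /h/ occurs between vowels /a/ and /a/, so it deletes. /h/ occurs between vowels /a/ and /i/, so it deletes. → [dauaaiupa].
/seherelxeluuheo/: /h/ occurs between vowels /e/ and /e/, so it deletes. /h/ occurs between vowels /u/ and /e/, so it deletes. → [seerelxeluueo].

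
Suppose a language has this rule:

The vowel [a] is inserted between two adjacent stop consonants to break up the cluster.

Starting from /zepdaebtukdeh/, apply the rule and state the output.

zepadaebatukadeh

/p/ and /d/ form a stop–stop cluster, so [a] is inserted between them.
/b/ and /t/ form a stop–stop cluster, so [a] is inserted between them.
/k/ and /d/ form a stop–stop cluster, so [a] is inserted between them.
Surface form: [zepadaebatukadeh].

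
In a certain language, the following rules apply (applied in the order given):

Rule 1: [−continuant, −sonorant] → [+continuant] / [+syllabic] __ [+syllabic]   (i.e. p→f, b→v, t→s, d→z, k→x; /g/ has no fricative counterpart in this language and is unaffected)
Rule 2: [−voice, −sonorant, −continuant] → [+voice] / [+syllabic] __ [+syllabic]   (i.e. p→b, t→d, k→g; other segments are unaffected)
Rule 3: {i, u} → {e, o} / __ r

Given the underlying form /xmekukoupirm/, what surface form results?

xmexuxouferm

Rule 1 (intervocalic spirantization): /k/ is a stop between vowels /e/ and /u/, so it spirantizes to the fricative [x]. /k/ is a stop between vowels /u/ and /o/, so it spirantizes to the fricative [x]. /p/ is a stop between vowels /u/ and /i/, so it spirantizes to the fricative [f]. /xmekukoupirm/ → xmexuxoufirm.
Rule 2 (intervocalic voicing): no segment meets the environment; /xmexuxoufirm/ is unchanged.
Rule 3 (pre-rhotic lowering): /i/ is a high vowel immediately before /r/, so it lowers to [e]. /xmexuxoufirm/ → xmexuxouferm.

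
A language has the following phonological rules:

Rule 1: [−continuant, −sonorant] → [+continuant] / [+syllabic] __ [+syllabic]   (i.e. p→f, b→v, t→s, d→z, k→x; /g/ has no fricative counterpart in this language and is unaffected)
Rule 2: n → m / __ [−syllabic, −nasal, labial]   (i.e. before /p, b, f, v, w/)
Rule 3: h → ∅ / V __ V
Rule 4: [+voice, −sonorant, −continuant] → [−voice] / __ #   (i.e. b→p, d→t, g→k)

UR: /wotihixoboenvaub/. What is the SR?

Rule 1 (intervocalic spirantization): /t/ is a stop between vowels /o/ and /i/, so it spirantizes to the fricative [s]. /b/ is a stop between vowels /o/ and /o/, so it spirantizes to the fricative [v]. /wotihixoboenvaub/ → wosihixovoenvaub.
Rule 2 (nasal place assimilation): /n/ precedes the labial consonant /v/, so it assimilates in place to [m]. /wosihixovoenvaub/ → wosihixovoemvaub.
Rule 3 (intervocalic h-deletion): /h/ occurs between vowels /i/ and /i/, so it deletes. /wosihixovoemvaub/ → wosiixovoemvaub.
Rule 4 (final devoicing): /b/ is a voiced stop in word-final position, so it devoices to [p]. /wosiixovoemvaub/ → wosiixovoemvaup.

wosiixovoemvaup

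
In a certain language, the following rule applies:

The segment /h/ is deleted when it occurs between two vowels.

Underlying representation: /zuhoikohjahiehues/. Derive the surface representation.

/h/ occurs between vowels /u/ and /o/, so it deletes.
/h/ occurs between vowels /a/ and /i/, so it deletes.
/h/ occurs between vowels /e/ and /u/, so it deletes.
The other instance of /h/ does not occur in the required environment and remains unchanged.
Surface form: [zuoikohjaieues].

zuoikohjaieues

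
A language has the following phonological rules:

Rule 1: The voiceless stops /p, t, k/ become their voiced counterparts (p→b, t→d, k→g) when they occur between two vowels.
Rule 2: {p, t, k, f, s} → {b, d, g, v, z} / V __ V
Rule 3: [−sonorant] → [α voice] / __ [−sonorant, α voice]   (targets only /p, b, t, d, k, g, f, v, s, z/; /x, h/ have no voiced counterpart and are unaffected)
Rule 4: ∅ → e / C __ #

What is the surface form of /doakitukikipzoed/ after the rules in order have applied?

Rule 1 (intervocalic voicing): /k/ is a voiceless stop between vowels /a/ and /i/, so it voices to [g]. /t/ is a voiceless stop between vowels /i/ and /u/, so it voices to [d]. /k/ is a voiceless stop between vowels /u/ and /i/, so it voices to [g]. /k/ is a voiceless stop between vowels /i/ and /i/, so it voices to [g]. /doakitukikipzoed/ → doagidugigipzoed.
Rule 2 (intervocalic voicing): no segment meets the environment; /doagidugigipzoed/ is unchanged.
Rule 3 (regressive voicing assimilation): /p/ precedes the voiced obstruent /z/, so it voices to [b] by assimilation. /doagidugigipzoed/ → doagidugigibzoed.
Rule 4 (final e-epenthesis): the form ends in the consonant /d/, so [e] is inserted word-finally. /doagidugigibzoed/ → doagidugigibzoede.

doagidugigibzoede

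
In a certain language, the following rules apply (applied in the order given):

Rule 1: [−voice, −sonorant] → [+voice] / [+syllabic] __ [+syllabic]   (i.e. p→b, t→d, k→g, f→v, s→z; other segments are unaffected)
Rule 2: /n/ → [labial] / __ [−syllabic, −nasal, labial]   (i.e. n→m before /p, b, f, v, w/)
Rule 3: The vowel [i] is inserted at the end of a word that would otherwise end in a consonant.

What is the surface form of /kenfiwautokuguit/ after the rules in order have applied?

kemfiwaudoguguiti

Rule 1 (intervocalic voicing): /t/ is a voiceless obstruent between vowels /u/ and /o/, so it voices to [d]. /k/ is a voiceless obstruent between vowels /o/ and /u/, so it voices to [g]. /kenfiwautokuguit/ → kenfiwaudoguguit.
Rule 2 (nasal place assimilation): /n/ precedes the labial consonant /f/, so it assimilates in place to [m]. /kenfiwaudoguguit/ → kemfiwaudoguguit.
Rule 3 (final i-epenthesis): the form ends in the consonant /t/, so [i] is inserted word-finally. /kemfiwaudoguguit/ → kemfiwaudoguguiti.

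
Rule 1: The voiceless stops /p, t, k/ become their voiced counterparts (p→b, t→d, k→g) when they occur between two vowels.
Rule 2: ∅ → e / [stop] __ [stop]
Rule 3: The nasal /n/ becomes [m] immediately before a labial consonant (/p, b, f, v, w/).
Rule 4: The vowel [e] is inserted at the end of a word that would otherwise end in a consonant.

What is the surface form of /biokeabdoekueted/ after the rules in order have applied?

biogeabedoeguedede

Rule 1 (intervocalic voicing): /k/ is a voiceless stop between vowels /o/ and /e/, so it voices to [g]. /k/ is a voiceless stop between vowels /e/ and /u/, so it voices to [g]. /t/ is a voiceless stop between vowels /e/ and /e/, so it voices to [d]. /biokeabdoekueted/ → biogeabdoegueded.
Rule 2 (stop-cluster e-epenthesis): /b/ and /d/ form a stop–stop cluster, so [e] is inserted between them. /biogeabdoegueded/ → biogeabedoegueded.
Rule 3 (nasal place assimilation): no segment meets the environment; /biogeabedoegueded/ is unchanged.
Rule 4 (final e-epenthesis): the form ends in the consonant /d/, so [e] is inserted word-finally. /biogeabedoegueded/ → biogeabedoeguedede.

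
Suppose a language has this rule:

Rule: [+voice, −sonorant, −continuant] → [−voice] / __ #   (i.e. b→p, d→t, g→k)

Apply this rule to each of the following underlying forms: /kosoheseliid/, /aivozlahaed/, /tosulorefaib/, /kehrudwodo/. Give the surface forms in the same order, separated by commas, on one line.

kosoheseliit, aivozlahaet, tosulorefaip, kehrudwodo

/kosoheseliid/: /d/ is a voiced stop in word-final position, so it devoices to [t]. → [kosoheseliit].
/aivozlahaed/: /d/ is a voiced stop in word-final position, so it devoices to [t]. → [aivozlahaet].
/tosulorefaib/: /b/ is a voiced stop in word-final position, so it devoices to [p]. → [tosulorefaip].
/kehrudwodo/: the rule's environment is not met; surfaces unchanged as [kehrudwodo].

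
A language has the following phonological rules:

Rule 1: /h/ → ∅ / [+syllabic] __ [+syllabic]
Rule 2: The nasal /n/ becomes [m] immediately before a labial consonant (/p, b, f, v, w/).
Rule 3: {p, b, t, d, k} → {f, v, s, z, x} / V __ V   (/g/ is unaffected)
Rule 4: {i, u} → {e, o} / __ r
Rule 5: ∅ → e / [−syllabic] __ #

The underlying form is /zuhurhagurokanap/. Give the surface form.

zuorhagoroxanape

Rule 1 (intervocalic h-deletion): /h/ occurs between vowels /u/ and /u/, so it deletes. /zuhurhagurokanap/ → zuurhagurokanap.
Rule 2 (nasal place assimilation): no segment meets the environment; /zuurhagurokanap/ is unchanged.
Rule 3 (intervocalic spirantization): /k/ is a stop between vowels /o/ and /a/, so it spirantizes to the fricative [x]. /zuurhagurokanap/ → zuurhaguroxanap.
Rule 4 (pre-rhotic lowering): /u/ is a high vowel immediately before /r/, so it lowers to [o]. /u/ is a high vowel immediately before /r/, so it lowers to [o]. /zuurhaguroxanap/ → zuorhagoroxanap.
Rule 5 (final e-epenthesis): the form ends in the consonant /p/, so [e] is inserted word-finally. /zuorhagoroxanap/ → zuorhagoroxanape.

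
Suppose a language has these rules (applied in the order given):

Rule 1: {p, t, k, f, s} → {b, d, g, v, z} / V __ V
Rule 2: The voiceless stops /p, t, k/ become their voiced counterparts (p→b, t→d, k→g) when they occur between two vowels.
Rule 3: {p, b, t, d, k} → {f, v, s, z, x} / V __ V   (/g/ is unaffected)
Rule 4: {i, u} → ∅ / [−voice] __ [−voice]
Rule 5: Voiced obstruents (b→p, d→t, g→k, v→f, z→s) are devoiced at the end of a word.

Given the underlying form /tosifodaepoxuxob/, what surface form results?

tozivozaevoxxop

Rule 1 (intervocalic voicing): /s/ is a voiceless obstruent between vowels /o/ and /i/, so it voices to [z]. /f/ is a voiceless obstruent between vowels /i/ and /o/, so it voices to [v]. /p/ is a voiceless obstruent between vowels /e/ and /o/, so it voices to [b]. /tosifodaepoxuxob/ → tozivodaeboxuxob.
Rule 2 (intervocalic voicing): no segment meets the environment; /tozivodaeboxuxob/ is unchanged.
Rule 3 (intervocalic spirantization): /d/ is a stop between vowels /o/ and /a/, so it spirantizes to the fricative [z]. /b/ is a stop between vowels /e/ and /o/, so it spirantizes to the fricative [v]. /tozivodaeboxuxob/ → tozivozaevoxuxob.
Rule 4 (high vowel syncope): /u/ is a high vowel flanked by voiceless consonants /x/ and /x/, so it deletes. /tozivozaevoxuxob/ → tozivozaevoxxob.
Rule 5 (final devoicing): /b/ is a voiced obstruent in word-final position, so it devoices to [p]. /tozivozaevoxxob/ → tozivozaevoxxop.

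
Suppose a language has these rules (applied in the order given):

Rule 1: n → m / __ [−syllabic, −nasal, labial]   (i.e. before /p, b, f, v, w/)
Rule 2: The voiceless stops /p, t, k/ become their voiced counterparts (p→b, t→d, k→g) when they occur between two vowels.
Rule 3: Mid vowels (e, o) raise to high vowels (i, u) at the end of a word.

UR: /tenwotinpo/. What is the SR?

Rule 1 (nasal place assimilation): /n/ precedes the labial consonant /w/, so it assimilates in place to [m]. /n/ precedes the labial consonant /p/, so it assimilates in place to [m]. /tenwotinpo/ → temwotimpo.
Rule 2 (intervocalic voicing): /t/ is a voiceless stop between vowels /o/ and /i/, so it voices to [d]. /temwotimpo/ → temwodimpo.
Rule 3 (final vowel raising): /o/ is a mid vowel in word-final position, so it raises to [u]. /temwodimpo/ → temwodimpu.

temwodimpu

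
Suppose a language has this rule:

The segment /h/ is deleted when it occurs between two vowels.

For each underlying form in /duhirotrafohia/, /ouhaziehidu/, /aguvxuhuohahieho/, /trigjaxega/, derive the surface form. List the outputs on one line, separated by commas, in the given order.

duirotrafoia, ouazieidu, aguvxuuoaieo, trigjaxega

/duhirotrafohia/: /h/ occurs between vowels /u/ and /i/, so it deletes. /h/ occurs between vowels /o/ and /i/, so it deletes. → [duirotrafoia].
/ouhaziehidu/: /h/ occurs between vowels /u/ and /a/, so it deletes. /h/ occurs between vowels /e/ and /i/, so it deletes. → [ouazieidu].
/aguvxuhuohahieho/: /h/ occurs between vowels /u/ and /u/, so it deletes. /h/ occurs between vowels /o/ and /a/, so it deletes. /h/ occurs between vowels /a/ and /i/, so it deletes. /h/ occurs between vowels /e/ and /o/, so it deletes. → [aguvxuuoaieo].
/trigjaxega/: the rule's environment is not met; surfaces unchanged as [trigjaxega].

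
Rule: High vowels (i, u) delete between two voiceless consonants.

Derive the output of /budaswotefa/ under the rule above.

budaswotefa

No segment of /budaswotefa/ meets the structural description of the rule, so the form surfaces unchanged.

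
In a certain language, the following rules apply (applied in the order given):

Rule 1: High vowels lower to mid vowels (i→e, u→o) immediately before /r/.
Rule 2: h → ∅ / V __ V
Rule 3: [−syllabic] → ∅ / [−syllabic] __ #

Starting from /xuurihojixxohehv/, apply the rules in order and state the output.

xuoriojixxoeh

Rule 1 (pre-rhotic lowering): /u/ is a high vowel immediately before /r/, so it lowers to [o]. /xuurihojixxohehv/ → xuorihojixxohehv.
Rule 2 (intervocalic h-deletion): /h/ occurs between vowels /i/ and /o/, so it deletes. /h/ occurs between vowels /o/ and /e/, so it deletes. /xuorihojixxohehv/ → xuoriojixxoehv.
Rule 3 (final cluster simplification): /v/ is the second consonant of a word-final cluster /hv/, so it deletes. /xuoriojixxoehv/ → xuoriojixxoeh.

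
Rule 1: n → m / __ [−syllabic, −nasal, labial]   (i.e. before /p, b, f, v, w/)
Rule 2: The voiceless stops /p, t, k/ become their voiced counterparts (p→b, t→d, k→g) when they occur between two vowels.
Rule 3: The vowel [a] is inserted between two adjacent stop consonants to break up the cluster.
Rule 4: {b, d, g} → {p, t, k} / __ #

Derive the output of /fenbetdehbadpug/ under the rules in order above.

fembetadehbadapuk

Rule 1 (nasal place assimilation): /n/ precedes the labial consonant /b/, so it assimilates in place to [m]. /fenbetdehbadpug/ → fembetdehbadpug.
Rule 2 (intervocalic voicing): no segment meets the environment; /fembetdehbadpug/ is unchanged.
Rule 3 (stop-cluster a-epenthesis): /t/ and /d/ form a stop–stop cluster, so [a] is inserted between them. /d/ and /p/ form a stop–stop cluster, so [a] is inserted between them. /fembetdehbadpug/ → fembetadehbadapug.
Rule 4 (final devoicing): /g/ is a voiced stop in word-final position, so it devoices to [k]. /fembetadehbadapug/ → fembetadehbadapuk.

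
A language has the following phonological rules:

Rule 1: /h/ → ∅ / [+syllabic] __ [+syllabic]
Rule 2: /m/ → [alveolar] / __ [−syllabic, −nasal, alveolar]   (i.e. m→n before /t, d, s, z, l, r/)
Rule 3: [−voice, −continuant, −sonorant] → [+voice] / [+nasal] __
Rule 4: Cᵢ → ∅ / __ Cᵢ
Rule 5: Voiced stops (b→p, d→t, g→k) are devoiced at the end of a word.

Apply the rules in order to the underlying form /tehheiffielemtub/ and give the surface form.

Rule 1 (intervocalic h-deletion): no segment meets the environment; /tehheiffielemtub/ is unchanged.
Rule 2 (nasal place assimilation): /m/ precedes the alveolar consonant /t/, so it assimilates in place to [n]. /tehheiffielemtub/ → tehheiffielentub.
Rule 3 (post-nasal voicing): /t/ is a voiceless stop immediately after the nasal /n/, so it voices to [d]. /tehheiffielentub/ → tehheiffielendub.
Rule 4 (degemination): /hh/ is a geminate; the first /h/ deletes. /ff/ is a geminate; the first /f/ deletes. /tehheiffielendub/ → teheifielendub.
Rule 5 (final devoicing): /b/ is a voiced stop in word-final position, so it devoices to [p]. /teheifielendub/ → teheifielendup.

teheifielendup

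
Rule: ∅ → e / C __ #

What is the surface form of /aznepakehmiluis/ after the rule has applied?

the form ends in the consonant /s/, so [e] is inserted word-finally.
Surface form: [aznepakehmiluise].

aznepakehmiluise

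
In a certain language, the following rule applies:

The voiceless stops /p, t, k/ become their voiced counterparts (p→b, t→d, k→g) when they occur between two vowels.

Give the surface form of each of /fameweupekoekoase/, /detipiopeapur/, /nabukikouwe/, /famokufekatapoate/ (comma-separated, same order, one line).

/fameweupekoekoase/: /p/ is a voiceless stop between vowels /u/ and /e/, so it voices to [b]. /k/ is a voiceless stop between vowels /e/ and /o/, so it voices to [g]. /k/ is a voiceless stop between vowels /e/ and /o/, so it voices to [g]. → [fameweubegoegoase].
/detipiopeapur/: /t/ is a voiceless stop between vowels /e/ and /i/, so it voices to [d]. /p/ is a voiceless stop between vowels /i/ and /i/, so it voices to [b]. /p/ is a voiceless stop between vowels /o/ and /e/, so it voices to [b]. /p/ is a voiceless stop between vowels /a/ and /u/, so it voices to [b]. → [dedibiobeabur].
/nabukikouwe/: /k/ is a voiceless stop between vowels /u/ and /i/, so it voices to [g]. /k/ is a voiceless stop between vowels /i/ and /o/, so it voices to [g]. → [nabugigouwe].
/famokufekatapoate/: /k/ is a voiceless stop between vowels /o/ and /u/, so it voices to [g]. /k/ is a voiceless stop between vowels /e/ and /a/, so it voices to [g]. /t/ is a voiceless stop between vowels /a/ and /a/, so it voices to [d]. /p/ is a voiceless stop between vowels /a/ and /o/, so it voices to [b]. /t/ is a voiceless stop between vowels /a/ and /e/, so it voices to [d]. → [famogufegadaboade].

fameweubegoegoase, dedibiobeabur, nabugigouwe, famogufegadaboade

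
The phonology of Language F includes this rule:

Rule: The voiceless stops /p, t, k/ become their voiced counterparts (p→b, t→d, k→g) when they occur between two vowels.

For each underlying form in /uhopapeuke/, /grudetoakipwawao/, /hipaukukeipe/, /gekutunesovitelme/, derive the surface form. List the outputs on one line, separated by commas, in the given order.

/uhopapeuke/: /p/ is a voiceless stop between vowels /o/ and /a/, so it voices to [b]. /p/ is a voiceless stop between vowels /a/ and /e/, so it voices to [b]. /k/ is a voiceless stop between vowels /u/ and /e/, so it voices to [g]. → [uhobabeuge].
/grudetoakipwawao/: /t/ is a voiceless stop between vowels /e/ and /o/, so it voices to [d]. /k/ is a voiceless stop between vowels /a/ and /i/, so it voices to [g]. → [grudedoagipwawao].
/hipaukukeipe/: /p/ is a voiceless stop between vowels /i/ and /a/, so it voices to [b]. /k/ is a voiceless stop between vowels /u/ and /u/, so it voices to [g]. /k/ is a voiceless stop between vowels /u/ and /e/, so it voices to [g]. /p/ is a voiceless stop between vowels /i/ and /e/, so it voices to [b]. → [hibaugugeibe].
/gekutunesovitelme/: /k/ is a voiceless stop between vowels /e/ and /u/, so it voices to [g]. /t/ is a voiceless stop between vowels /u/ and /u/, so it voices to [d]. /t/ is a voiceless stop between vowels /i/ and /e/, so it voices to [d]. → [gegudunesovidelme].

uhobabeuge, grudedoagipwawao, hibaugugeibe, gegudunesovidelme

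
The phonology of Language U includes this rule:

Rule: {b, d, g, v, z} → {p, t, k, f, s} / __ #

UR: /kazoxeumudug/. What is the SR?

kazoxeumuduk

Scanning /kazoxeumudug/: /z/ at position 3 is not in the conditioning environment; /d/ at position 10 is not in the conditioning environment; /g/ is a voiced obstruent in word-final position, so it devoices to [k].
Result: [kazoxeumuduk].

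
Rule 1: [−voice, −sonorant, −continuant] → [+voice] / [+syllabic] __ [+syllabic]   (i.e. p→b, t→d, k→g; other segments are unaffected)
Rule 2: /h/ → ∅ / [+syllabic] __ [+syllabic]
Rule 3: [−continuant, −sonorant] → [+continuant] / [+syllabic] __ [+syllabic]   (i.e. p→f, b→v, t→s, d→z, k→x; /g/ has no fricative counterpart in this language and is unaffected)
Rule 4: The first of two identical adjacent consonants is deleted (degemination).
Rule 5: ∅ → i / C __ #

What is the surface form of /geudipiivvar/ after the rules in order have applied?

Rule 1 (intervocalic voicing): /p/ is a voiceless stop between vowels /i/ and /i/, so it voices to [b]. /geudipiivvar/ → geudibiivvar.
Rule 2 (intervocalic h-deletion): no segment meets the environment; /geudibiivvar/ is unchanged.
Rule 3 (intervocalic spirantization): /d/ is a stop between vowels /u/ and /i/, so it spirantizes to the fricative [z]. /b/ is a stop between vowels /i/ and /i/, so it spirantizes to the fricative [v]. /geudibiivvar/ → geuziviivvar.
Rule 4 (degemination): /vv/ is a geminate; the first /v/ deletes. /geuziviivvar/ → geuziviivar.
Rule 5 (final i-epenthesis): the form ends in the consonant /r/, so [i] is inserted word-finally. /geuziviivar/ → geuziviivari.

geuziviivari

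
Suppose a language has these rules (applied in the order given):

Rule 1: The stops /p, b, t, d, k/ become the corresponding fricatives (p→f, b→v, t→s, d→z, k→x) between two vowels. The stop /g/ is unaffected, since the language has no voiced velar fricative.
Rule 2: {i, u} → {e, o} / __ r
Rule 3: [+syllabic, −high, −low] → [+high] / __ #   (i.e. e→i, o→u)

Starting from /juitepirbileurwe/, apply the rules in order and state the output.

juiseferbileorwi

Rule 1 (intervocalic spirantization): /t/ is a stop between vowels /i/ and /e/, so it spirantizes to the fricative [s]. /p/ is a stop between vowels /e/ and /i/, so it spirantizes to the fricative [f]. /juitepirbileurwe/ → juisefirbileurwe.
Rule 2 (pre-rhotic lowering): /i/ is a high vowel immediately before /r/, so it lowers to [e]. /u/ is a high vowel immediately before /r/, so it lowers to [o]. /juisefirbileurwe/ → juiseferbileorwe.
Rule 3 (final vowel raising): /e/ is a mid vowel in word-final position, so it raises to [i]. /juiseferbileorwe/ → juiseferbileorwi.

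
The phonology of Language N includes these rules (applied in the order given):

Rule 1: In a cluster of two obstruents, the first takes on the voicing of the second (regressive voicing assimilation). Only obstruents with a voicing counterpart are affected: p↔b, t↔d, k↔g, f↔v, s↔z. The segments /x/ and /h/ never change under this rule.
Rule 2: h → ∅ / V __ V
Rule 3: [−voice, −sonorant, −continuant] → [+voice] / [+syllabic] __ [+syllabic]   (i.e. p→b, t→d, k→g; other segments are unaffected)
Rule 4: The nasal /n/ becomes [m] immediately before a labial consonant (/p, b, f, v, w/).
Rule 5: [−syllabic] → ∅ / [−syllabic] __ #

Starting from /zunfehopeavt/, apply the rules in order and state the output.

Rule 1 (regressive voicing assimilation): /v/ precedes the voiceless obstruent /t/, so it devoices to [f] by assimilation. /zunfehopeavt/ → zunfehopeaft.
Rule 2 (intervocalic h-deletion): /h/ occurs between vowels /e/ and /o/, so it deletes. /zunfehopeaft/ → zunfeopeaft.
Rule 3 (intervocalic voicing): /p/ is a voiceless stop between vowels /o/ and /e/, so it voices to [b]. /zunfeopeaft/ → zunfeobeaft.
Rule 4 (nasal place assimilation): /n/ precedes the labial consonant /f/, so it assimilates in place to [m]. /zunfeobeaft/ → zumfeobeaft.
Rule 5 (final cluster simplification): /t/ is the second consonant of a word-final cluster /ft/, so it deletes. /zumfeobeaft/ → zumfeobeaf.

zumfeobeaf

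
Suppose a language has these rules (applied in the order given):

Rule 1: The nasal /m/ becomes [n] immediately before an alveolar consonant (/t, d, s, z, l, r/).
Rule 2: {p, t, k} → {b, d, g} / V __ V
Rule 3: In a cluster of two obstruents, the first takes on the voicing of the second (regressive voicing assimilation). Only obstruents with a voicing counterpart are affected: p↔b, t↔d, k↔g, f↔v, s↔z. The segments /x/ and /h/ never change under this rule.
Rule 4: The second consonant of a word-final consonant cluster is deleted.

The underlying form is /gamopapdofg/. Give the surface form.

gamobabdov

Rule 1 (nasal place assimilation): no segment meets the environment; /gamopapdofg/ is unchanged.
Rule 2 (intervocalic voicing): /p/ is a voiceless stop between vowels /o/ and /a/, so it voices to [b]. /gamopapdofg/ → gamobapdofg.
Rule 3 (regressive voicing assimilation): /p/ precedes the voiced obstruent /d/, so it voices to [b] by assimilation. /f/ precedes the voiced obstruent /g/, so it voices to [v] by assimilation. /gamobapdofg/ → gamobabdovg.
Rule 4 (final cluster simplification): /g/ is the second consonant of a word-final cluster /vg/, so it deletes. /gamobabdovg/ → gamobabdov.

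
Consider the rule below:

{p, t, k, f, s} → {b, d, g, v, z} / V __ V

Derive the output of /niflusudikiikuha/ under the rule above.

nifluzudigiiguha

Scanning /niflusudikiikuha/: /f/ at position 3 is not in the conditioning environment; /s/ is a voiceless obstruent between vowels /u/ and /u/, so it voices to [z]; /k/ is a voiceless obstruent between vowels /i/ and /i/, so it voices to [g]; /k/ is a voiceless obstruent between vowels /i/ and /u/, so it voices to [g].
Result: [nifluzudigiiguha].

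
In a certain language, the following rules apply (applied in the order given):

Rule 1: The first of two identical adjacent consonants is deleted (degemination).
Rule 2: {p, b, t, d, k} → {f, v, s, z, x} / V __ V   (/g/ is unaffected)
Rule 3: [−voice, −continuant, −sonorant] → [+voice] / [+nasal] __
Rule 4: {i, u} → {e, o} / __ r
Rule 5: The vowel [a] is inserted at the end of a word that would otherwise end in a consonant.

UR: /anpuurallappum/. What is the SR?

Rule 1 (degemination): /ll/ is a geminate; the first /l/ deletes. /pp/ is a geminate; the first /p/ deletes. /anpuurallappum/ → anpuuralapum.
Rule 2 (intervocalic spirantization): /p/ is a stop between vowels /a/ and /u/, so it spirantizes to the fricative [f]. /anpuuralapum/ → anpuuralafum.
Rule 3 (post-nasal voicing): /p/ is a voiceless stop immediately after the nasal /n/, so it voices to [b]. /anpuuralafum/ → anbuuralafum.
Rule 4 (pre-rhotic lowering): /u/ is a high vowel immediately before /r/, so it lowers to [o]. /anbuuralafum/ → anbuoralafum.
Rule 5 (final a-epenthesis): the form ends in the consonant /m/, so [a] is inserted word-finally. /anbuoralafum/ → anbuoralafuma.

anbuoralafuma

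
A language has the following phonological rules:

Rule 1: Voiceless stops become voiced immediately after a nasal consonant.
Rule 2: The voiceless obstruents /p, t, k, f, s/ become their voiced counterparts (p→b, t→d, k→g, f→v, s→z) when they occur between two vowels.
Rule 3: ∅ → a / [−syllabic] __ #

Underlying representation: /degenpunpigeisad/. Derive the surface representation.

Rule 1 (post-nasal voicing): /p/ is a voiceless stop immediately after the nasal /n/, so it voices to [b]. /p/ is a voiceless stop immediately after the nasal /n/, so it voices to [b]. /degenpunpigeisad/ → degenbunbigeisad.
Rule 2 (intervocalic voicing): /s/ is a voiceless obstruent between vowels /i/ and /a/, so it voices to [z]. /degenbunbigeisad/ → degenbunbigeizad.
Rule 3 (final a-epenthesis): the form ends in the consonant /d/, so [a] is inserted word-finally. /degenbunbigeizad/ → degenbunbigeizada.

degenbunbigeizada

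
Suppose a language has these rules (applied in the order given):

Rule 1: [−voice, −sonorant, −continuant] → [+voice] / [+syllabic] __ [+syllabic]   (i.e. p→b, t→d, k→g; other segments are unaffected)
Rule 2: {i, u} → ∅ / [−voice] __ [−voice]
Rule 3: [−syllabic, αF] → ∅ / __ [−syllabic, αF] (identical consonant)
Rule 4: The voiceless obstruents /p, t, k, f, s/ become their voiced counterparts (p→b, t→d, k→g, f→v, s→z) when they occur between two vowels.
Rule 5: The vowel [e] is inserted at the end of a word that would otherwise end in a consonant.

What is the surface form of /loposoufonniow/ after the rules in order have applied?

lobozouvoniowe

Rule 1 (intervocalic voicing): /p/ is a voiceless stop between vowels /o/ and /o/, so it voices to [b]. /loposoufonniow/ → lobosoufonniow.
Rule 2 (high vowel syncope): no segment meets the environment; /lobosoufonniow/ is unchanged.
Rule 3 (degemination): /nn/ is a geminate; the first /n/ deletes. /lobosoufonniow/ → lobosoufoniow.
Rule 4 (intervocalic voicing): /s/ is a voiceless obstruent between vowels /o/ and /o/, so it voices to [z]. /f/ is a voiceless obstruent between vowels /u/ and /o/, so it voices to [v]. /lobosoufoniow/ → lobozouvoniow.
Rule 5 (final e-epenthesis): the form ends in the consonant /w/, so [e] is inserted word-finally. /lobozouvoniow/ → lobozouvoniowe.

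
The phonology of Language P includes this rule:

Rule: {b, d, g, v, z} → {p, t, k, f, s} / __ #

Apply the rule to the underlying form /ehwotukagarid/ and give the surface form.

Scanning /ehwotukagarid/: /g/ at position 9 is not in the conditioning environment; /d/ is a voiced obstruent in word-final position, so it devoices to [t].
Result: [ehwotukagarit].

ehwotukagarit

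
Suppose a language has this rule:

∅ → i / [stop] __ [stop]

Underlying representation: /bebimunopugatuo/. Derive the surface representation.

No segment of /bebimunopugatuo/ meets the structural description of the rule, so the form surfaces unchanged.

bebimunopugatuo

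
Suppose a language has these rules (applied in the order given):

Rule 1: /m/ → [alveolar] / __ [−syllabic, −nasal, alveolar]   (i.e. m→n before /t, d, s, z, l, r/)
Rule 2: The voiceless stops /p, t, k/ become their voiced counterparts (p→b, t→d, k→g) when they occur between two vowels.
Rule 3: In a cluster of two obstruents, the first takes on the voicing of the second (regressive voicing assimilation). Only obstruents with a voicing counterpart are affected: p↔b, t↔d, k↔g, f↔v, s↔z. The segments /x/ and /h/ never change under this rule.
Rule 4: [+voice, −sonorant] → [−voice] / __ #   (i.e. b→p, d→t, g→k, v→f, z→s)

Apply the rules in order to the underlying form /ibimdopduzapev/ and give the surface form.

ibindobduzabef

Rule 1 (nasal place assimilation): /m/ precedes the alveolar consonant /d/, so it assimilates in place to [n]. /ibimdopduzapev/ → ibindopduzapev.
Rule 2 (intervocalic voicing): /p/ is a voiceless stop between vowels /a/ and /e/, so it voices to [b]. /ibindopduzapev/ → ibindopduzabev.
Rule 3 (regressive voicing assimilation): /p/ precedes the voiced obstruent /d/, so it voices to [b] by assimilation. /ibindopduzabev/ → ibindobduzabev.
Rule 4 (final devoicing): /v/ is a voiced obstruent in word-final position, so it devoices to [f]. /ibindobduzabev/ → ibindobduzabef.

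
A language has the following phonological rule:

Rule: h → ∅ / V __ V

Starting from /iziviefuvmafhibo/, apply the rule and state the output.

No segment of /iziviefuvmafhibo/ meets the structural description of the rule, so the form surfaces unchanged.

iziviefuvmafhibo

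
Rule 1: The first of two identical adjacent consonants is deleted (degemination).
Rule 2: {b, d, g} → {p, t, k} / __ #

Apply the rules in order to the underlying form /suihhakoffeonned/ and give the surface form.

suihakofeonet

Rule 1 (degemination): /hh/ is a geminate; the first /h/ deletes. /ff/ is a geminate; the first /f/ deletes. /nn/ is a geminate; the first /n/ deletes. /suihhakoffeonned/ → suihakofeoned.
Rule 2 (final devoicing): /d/ is a voiced stop in word-final position, so it devoices to [t]. /suihakofeoned/ → suihakofeonet.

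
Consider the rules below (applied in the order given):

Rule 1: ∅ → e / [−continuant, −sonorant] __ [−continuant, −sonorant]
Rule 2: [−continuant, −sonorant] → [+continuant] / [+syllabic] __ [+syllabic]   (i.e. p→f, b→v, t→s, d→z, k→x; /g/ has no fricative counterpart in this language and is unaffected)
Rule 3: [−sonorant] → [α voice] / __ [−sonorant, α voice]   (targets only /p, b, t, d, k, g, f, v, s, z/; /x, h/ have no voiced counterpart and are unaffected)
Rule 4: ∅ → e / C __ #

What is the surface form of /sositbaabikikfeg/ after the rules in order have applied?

Rule 1 (stop-cluster e-epenthesis): /t/ and /b/ form a stop–stop cluster, so [e] is inserted between them. /sositbaabikikfeg/ → sositebaabikikfeg.
Rule 2 (intervocalic spirantization): /t/ is a stop between vowels /i/ and /e/, so it spirantizes to the fricative [s]. /b/ is a stop between vowels /e/ and /a/, so it spirantizes to the fricative [v]. /b/ is a stop between vowels /a/ and /i/, so it spirantizes to the fricative [v]. /k/ is a stop between vowels /i/ and /i/, so it spirantizes to the fricative [x]. /sositebaabikikfeg/ → sosisevaavixikfeg.
Rule 3 (regressive voicing assimilation): no segment meets the environment; /sosisevaavixikfeg/ is unchanged.
Rule 4 (final e-epenthesis): the form ends in the consonant /g/, so [e] is inserted word-finally. /sosisevaavixikfeg/ → sosisevaavixikfege.

sosisevaavixikfege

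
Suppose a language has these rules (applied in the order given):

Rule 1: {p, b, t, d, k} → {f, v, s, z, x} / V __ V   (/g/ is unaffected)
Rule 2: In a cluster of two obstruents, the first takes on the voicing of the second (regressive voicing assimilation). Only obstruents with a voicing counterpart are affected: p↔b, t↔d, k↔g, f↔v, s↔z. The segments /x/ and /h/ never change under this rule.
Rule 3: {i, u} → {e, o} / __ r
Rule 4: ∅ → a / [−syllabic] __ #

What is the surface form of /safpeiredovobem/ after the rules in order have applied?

Rule 1 (intervocalic spirantization): /d/ is a stop between vowels /e/ and /o/, so it spirantizes to the fricative [z]. /b/ is a stop between vowels /o/ and /e/, so it spirantizes to the fricative [v]. /safpeiredovobem/ → safpeirezovovem.
Rule 2 (regressive voicing assimilation): no segment meets the environment; /safpeirezovovem/ is unchanged.
Rule 3 (pre-rhotic lowering): /i/ is a high vowel immediately before /r/, so it lowers to [e]. /safpeirezovovem/ → safpeerezovovem.
Rule 4 (final a-epenthesis): the form ends in the consonant /m/, so [a] is inserted word-finally. /safpeerezovovem/ → safpeerezovovema.

safpeerezovovema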